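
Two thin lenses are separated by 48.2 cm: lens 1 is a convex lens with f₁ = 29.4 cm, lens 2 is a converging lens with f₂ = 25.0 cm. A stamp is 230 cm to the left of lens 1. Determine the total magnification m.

m = -0.349

Lens 1: 1/d_i1 = 1/(29.4) − 1/(230) = 0.02967, so d_i1 = 33.71 cm; m₁ = −d_i1/d_o1 = -0.1466.
d_o2 = 48.2 − (33.71) = 14.49 cm.
Lens 2: 1/d_i2 = 1/(25.0) − 1/(14.49) = -0.02901, so d_i2 = -34.47 cm; m₂ = −d_i2/d_o2 = +2.379.
m = m₁·m₂ = (-0.1466)(+2.379) = -0.349.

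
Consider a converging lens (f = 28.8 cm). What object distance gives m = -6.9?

33.0 cm

m = −d_i/d_o ⇒ d_i = −m·d_o.
1/f = 1/d_o + 1/d_i = 1/d_o − 1/(m·d_o) = (1 − 1/m)/d_o, so d_o = f(1 − 1/m) = (28.80)(1 − 1/(-6.9)) = 33.0 cm.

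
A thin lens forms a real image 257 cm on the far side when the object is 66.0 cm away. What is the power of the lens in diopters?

P = +1.90 D

d_i = +257 cm.
1/f = 1/d_o + 1/d_i = 1/(66.0) + 1/(257) = 0.01904 cm⁻¹.
f = 52.51 cm = 0.5251 m, so P = 1/f = +1.90 D.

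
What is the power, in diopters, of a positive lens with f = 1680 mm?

f = 168 cm = 1.68 m.
P = 1/f = 1/(1.68 m) = +0.595 D.

P = +0.595 D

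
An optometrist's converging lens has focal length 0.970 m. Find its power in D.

P = 1/f = 1/(0.970 m) = +1.03 D.

P = +1.03 D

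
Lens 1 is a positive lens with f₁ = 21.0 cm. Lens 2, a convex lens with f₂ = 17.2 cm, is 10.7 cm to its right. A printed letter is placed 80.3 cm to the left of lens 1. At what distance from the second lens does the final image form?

8.73 cm

Lens 1: 1/d_i1 = 1/f₁ − 1/d_o1 = 1/(21.0) − 1/(80.3) = 0.03517, so d_i1 = 28.44 cm.
The intermediate image is 28.44 cm to the right of lens 1, which lies 17.74 cm to the right of lens 2 — a virtual object — so d_o2 = −17.74 cm.
Lens 2: 1/d_i2 = 1/f₂ − 1/d_o2 = 1/(17.2) − 1/(-17.74) = 0.1145, so d_i2 = 8.73 cm.
The final image is real, 8.73 cm to the right of lens 2 (overall magnification ≈ -0.17).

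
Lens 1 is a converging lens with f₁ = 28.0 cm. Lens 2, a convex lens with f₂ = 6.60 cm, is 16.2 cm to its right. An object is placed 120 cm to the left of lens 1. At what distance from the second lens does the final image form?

4.98 cm

Lens 1: 1/d_i1 = 1/f₁ − 1/d_o1 = 1/(28.0) − 1/(120) = 0.02738, so d_i1 = 36.52 cm.
The intermediate image is 36.52 cm to the right of lens 1, which lies 20.32 cm to the right of lens 2 — a virtual object — so d_o2 = −20.32 cm.
Lens 2: 1/d_i2 = 1/f₂ − 1/d_o2 = 1/(6.60) − 1/(-20.32) = 0.2007, so d_i2 = 4.98 cm.
The final image is real, 4.98 cm to the right of lens 2 (overall magnification ≈ -0.075).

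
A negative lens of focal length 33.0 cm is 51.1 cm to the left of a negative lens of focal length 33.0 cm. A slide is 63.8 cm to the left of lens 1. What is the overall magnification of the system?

m = +0.106

f₁ = −33.0 cm (diverging).
Lens 1: 1/d_i1 = 1/(-33.0) − 1/(63.8) = -0.04598, so d_i1 = -21.75 cm; m₁ = −d_i1/d_o1 = +0.3409.
d_o2 = 51.1 − (-21.75) = 72.85 cm.
f₂ = −33.0 cm (diverging).
Lens 2: 1/d_i2 = 1/(-33.0) − 1/(72.85) = -0.04403, so d_i2 = -22.71 cm; m₂ = −d_i2/d_o2 = +0.3118.
m = m₁·m₂ = (+0.3409)(+0.3118) = +0.106.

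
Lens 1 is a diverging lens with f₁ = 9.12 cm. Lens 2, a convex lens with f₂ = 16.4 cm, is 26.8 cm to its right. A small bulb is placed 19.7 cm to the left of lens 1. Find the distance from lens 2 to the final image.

Lens 1 is diverging, so f₁ = −9.12 cm.
Lens 1: 1/d_i1 = 1/f₁ − 1/d_o1 = 1/(-9.12) − 1/(19.7) = -0.1604, so d_i1 = -6.234 cm.
The intermediate image is 6.234 cm to the left of lens 1 (virtual), which is 26.8 − (-6.234) = 33.03 cm to the left of lens 2, so d_o2 = +33.03 cm.
Lens 2: 1/d_i2 = 1/f₂ − 1/d_o2 = 1/(16.4) − 1/(33.03) = 0.03070, so d_i2 = 32.6 cm.
The final image is real, 32.6 cm to the right of lens 2 (overall magnification ≈ -0.31).

32.6 cm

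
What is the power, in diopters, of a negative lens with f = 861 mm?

P = -1.16 D

For a negative lens, f = −861 mm.
f = -86.1 cm = -0.861 m.
P = 1/f = 1/(-0.861 m) = -1.16 D.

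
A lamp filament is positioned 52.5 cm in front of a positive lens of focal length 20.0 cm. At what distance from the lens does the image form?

32.3 cm

Thin-lens equation: 1/v = 1/f − 1/u = 1/(20.00) − 1/(52.5) = 0.05000 − 0.01905 = 0.03095, so v = 32.3 cm.
The image is real, inverted and reduced, on the far side of the lens.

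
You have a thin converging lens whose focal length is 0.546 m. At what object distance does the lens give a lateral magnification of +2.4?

0.319 m

m = −d_i/d_o ⇒ d_i = −m·d_o.
1/f = 1/d_o + 1/d_i = 1/d_o − 1/(m·d_o) = (1 − 1/m)/d_o, so d_o = f(1 − 1/m) = (0.5460)(1 − 1/(+2.4)) = 0.319 m.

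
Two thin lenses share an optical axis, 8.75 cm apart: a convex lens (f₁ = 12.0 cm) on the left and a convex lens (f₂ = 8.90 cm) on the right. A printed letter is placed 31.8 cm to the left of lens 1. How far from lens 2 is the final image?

Lens 1: 1/d_i1 = 1/f₁ − 1/d_o1 = 1/(12.0) − 1/(31.8) = 0.05189, so d_i1 = 19.27 cm.
The intermediate image is 19.27 cm to the right of lens 1, which lies 10.52 cm to the right of lens 2 — a virtual object — so d_o2 = −10.52 cm.
Lens 2: 1/d_i2 = 1/f₂ − 1/d_o2 = 1/(8.90) − 1/(-10.52) = 0.2074, so d_i2 = 4.82 cm.
The final image is real, 4.82 cm to the right of lens 2 (overall magnification ≈ -0.28).

4.82 cm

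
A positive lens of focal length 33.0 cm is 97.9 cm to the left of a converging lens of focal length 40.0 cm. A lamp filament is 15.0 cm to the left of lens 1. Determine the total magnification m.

Lens 1: 1/d_i1 = 1/(33.0) − 1/(15.0) = -0.03636, so d_i1 = -27.50 cm; m₁ = −d_i1/d_o1 = +1.833.
d_o2 = 97.9 − (-27.50) = 125.4 cm.
Lens 2: 1/d_i2 = 1/(40.0) − 1/(125.4) = 0.01703, so d_i2 = 58.74 cm; m₂ = −d_i2/d_o2 = -0.4684.
m = m₁·m₂ = (+1.833)(-0.4684) = -0.859.

m = -0.859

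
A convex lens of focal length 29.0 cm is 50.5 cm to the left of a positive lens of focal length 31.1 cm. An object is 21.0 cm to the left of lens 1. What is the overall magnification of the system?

m = -1.18

Lens 1: 1/d_i1 = 1/(29.0) − 1/(21.0) = -0.01314, so d_i1 = -76.12 cm; m₁ = −d_i1/d_o1 = +3.625.
d_o2 = 50.5 − (-76.12) = 126.6 cm.
Lens 2: 1/d_i2 = 1/(31.1) − 1/(126.6) = 0.02426, so d_i2 = 41.23 cm; m₂ = −d_i2/d_o2 = -0.3257.
m = m₁·m₂ = (+3.625)(-0.3257) = -1.18.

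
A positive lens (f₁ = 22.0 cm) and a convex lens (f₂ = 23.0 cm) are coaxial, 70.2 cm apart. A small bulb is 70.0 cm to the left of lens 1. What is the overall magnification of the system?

Lens 1: 1/d_i1 = 1/(22.0) − 1/(70.0) = 0.03117, so d_i1 = 32.08 cm; m₁ = −d_i1/d_o1 = -0.4583.
d_o2 = 70.2 − (32.08) = 38.12 cm.
Lens 2: 1/d_i2 = 1/(23.0) − 1/(38.12) = 0.01725, so d_i2 = 57.99 cm; m₂ = −d_i2/d_o2 = -1.521.
m = m₁·m₂ = (-0.4583)(-1.521) = +0.697.

m = +0.697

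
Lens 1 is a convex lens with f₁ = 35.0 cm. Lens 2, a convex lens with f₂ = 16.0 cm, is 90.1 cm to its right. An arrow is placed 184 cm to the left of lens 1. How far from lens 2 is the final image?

24.3 cm

Lens 1: 1/d_i1 = 1/f₁ − 1/d_o1 = 1/(35.0) − 1/(184) = 0.02314, so d_i1 = 43.22 cm.
The intermediate image is 43.22 cm to the right of lens 1, which is 90.1 − (43.22) = 46.88 cm to the left of lens 2, so d_o2 = +46.88 cm.
Lens 2: 1/d_i2 = 1/f₂ − 1/d_o2 = 1/(16.0) − 1/(46.88) = 0.04117, so d_i2 = 24.3 cm.
The final image is real, 24.3 cm to the right of lens 2 (overall magnification ≈ 0.12).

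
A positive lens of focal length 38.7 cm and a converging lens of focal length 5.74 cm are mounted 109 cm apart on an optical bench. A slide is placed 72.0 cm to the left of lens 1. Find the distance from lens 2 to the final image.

7.42 cm

Lens 1: 1/d_i1 = 1/f₁ − 1/d_o1 = 1/(38.7) − 1/(72.0) = 0.01195, so d_i1 = 83.68 cm.
The intermediate image is 83.68 cm to the right of lens 1, which is 109 − (83.68) = 25.32 cm to the left of lens 2, so d_o2 = +25.32 cm.
Lens 2: 1/d_i2 = 1/f₂ − 1/d_o2 = 1/(5.74) − 1/(25.32) = 0.1347, so d_i2 = 7.42 cm.
The final image is real, 7.42 cm to the right of lens 2 (overall magnification ≈ 0.34).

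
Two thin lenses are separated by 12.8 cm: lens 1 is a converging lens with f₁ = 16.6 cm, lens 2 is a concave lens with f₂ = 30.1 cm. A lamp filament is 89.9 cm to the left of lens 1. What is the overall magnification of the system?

m = -0.302

Lens 1: 1/d_i1 = 1/(16.6) − 1/(89.9) = 0.04912, so d_i1 = 20.36 cm; m₁ = −d_i1/d_o1 = -0.2265.
d_o2 = 12.8 − (20.36) = -7.560 cm (virtual object).
f₂ = −30.1 cm (diverging).
Lens 2: 1/d_i2 = 1/(-30.1) − 1/(-7.560) = 0.09905, so d_i2 = 10.10 cm; m₂ = −d_i2/d_o2 = +1.335.
m = m₁·m₂ = (-0.2265)(+1.335) = -0.302.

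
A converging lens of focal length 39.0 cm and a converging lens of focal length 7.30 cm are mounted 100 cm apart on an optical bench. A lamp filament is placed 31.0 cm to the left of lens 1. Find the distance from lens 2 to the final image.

Lens 1: 1/d_i1 = 1/f₁ − 1/d_o1 = 1/(39.0) − 1/(31.0) = -0.006617, so d_i1 = -151.1 cm.
The intermediate image is 151.1 cm to the left of lens 1 (virtual), which is 100 − (-151.1) = 251.1 cm to the left of lens 2, so d_o2 = +251.1 cm.
Lens 2: 1/d_i2 = 1/f₂ − 1/d_o2 = 1/(7.30) − 1/(251.1) = 0.1330, so d_i2 = 7.52 cm.
The final image is real, 7.52 cm to the right of lens 2 (overall magnification ≈ -0.15).

7.52 cm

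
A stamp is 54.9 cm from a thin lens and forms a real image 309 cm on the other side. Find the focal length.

Real image ⇒ d_i = +309 cm.
1/f = 1/d_o + 1/d_i = 1/(54.9) + 1/(309) = 0.02145, so f = 46.6 cm.
Since f is positive, the thin lens is converging.

f = 46.6 cm (converging)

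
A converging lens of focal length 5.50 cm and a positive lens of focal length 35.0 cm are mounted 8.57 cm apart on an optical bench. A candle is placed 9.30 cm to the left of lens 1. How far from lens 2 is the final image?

Lens 1: 1/d_i1 = 1/f₁ − 1/d_o1 = 1/(5.50) − 1/(9.30) = 0.07429, so d_i1 = 13.46 cm.
The intermediate image is 13.46 cm to the right of lens 1, which lies 4.890 cm to the right of lens 2 — a virtual object — so d_o2 = −4.890 cm.
Lens 2: 1/d_i2 = 1/f₂ − 1/d_o2 = 1/(35.0) − 1/(-4.890) = 0.2331, so d_i2 = 4.29 cm.
The final image is real, 4.29 cm to the right of lens 2 (overall magnification ≈ -1.3).

4.29 cm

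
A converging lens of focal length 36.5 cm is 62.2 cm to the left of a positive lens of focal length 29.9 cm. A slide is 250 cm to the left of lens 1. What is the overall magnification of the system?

m = -0.490

Lens 1: 1/d_i1 = 1/(36.5) − 1/(250) = 0.02340, so d_i1 = 42.74 cm; m₁ = −d_i1/d_o1 = -0.1710.
d_o2 = 62.2 − (42.74) = 19.46 cm.
Lens 2: 1/d_i2 = 1/(29.9) − 1/(19.46) = -0.01794, so d_i2 = -55.73 cm; m₂ = −d_i2/d_o2 = +2.864.
m = m₁·m₂ = (-0.1710)(+2.864) = -0.490.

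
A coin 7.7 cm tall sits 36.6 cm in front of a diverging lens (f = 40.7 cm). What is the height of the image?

4.05 cm

For a diverging lens, f = -40.7 cm.
1/d_i = 1/f − 1/d_o = 1/(-40.70) − 1/(36.6) = -0.05189, so d_i = -19.27 cm.
m = −d_i/d_o = +0.5265.
|h_i| = |m|·h_o = 0.5265 × 7.7 = 4.05 cm. The image is virtual, upright and reduced, on the same side as the object.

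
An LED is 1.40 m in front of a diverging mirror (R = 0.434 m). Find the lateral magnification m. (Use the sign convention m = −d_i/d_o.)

f = R/2 = 0.434/2 = 0.2170 m; for a diverging mirror, f = -0.2170 m.
1/d_i = 1/f − 1/d_o = 1/(-0.2170) − 1/(1.40) = -5.323, so d_i = -0.1879 m.
m = −d_i/d_o = −(-0.1879)/(1.40) = +0.134.
The image is virtual, upright and reduced, behind the mirror.

m = +0.134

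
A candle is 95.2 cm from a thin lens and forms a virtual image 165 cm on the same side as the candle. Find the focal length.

Virtual image ⇒ d_i = −165 cm.
1/f = 1/d_o + 1/d_i = 1/(95.2) + 1/(-165) = 0.004444, so f = 225 cm.
Since f is positive, the thin lens is converging.

f = 225 cm (converging)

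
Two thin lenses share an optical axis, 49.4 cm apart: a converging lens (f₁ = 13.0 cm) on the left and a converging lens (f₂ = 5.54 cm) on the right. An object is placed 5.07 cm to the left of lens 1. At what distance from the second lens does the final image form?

Lens 1: 1/d_i1 = 1/f₁ − 1/d_o1 = 1/(13.0) − 1/(5.07) = -0.1203, so d_i1 = -8.311 cm.
The intermediate image is 8.311 cm to the left of lens 1 (virtual), which is 49.4 − (-8.311) = 57.71 cm to the left of lens 2, so d_o2 = +57.71 cm.
Lens 2: 1/d_i2 = 1/f₂ − 1/d_o2 = 1/(5.54) − 1/(57.71) = 0.1632, so d_i2 = 6.13 cm.
The final image is real, 6.13 cm to the right of lens 2 (overall magnification ≈ -0.17).

6.13 cm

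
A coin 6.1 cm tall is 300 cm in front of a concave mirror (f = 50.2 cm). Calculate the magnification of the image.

m = -0.201

1/d_i = 1/f − 1/d_o = 1/(50.20) − 1/(300) = 0.01659, so d_i = 60.29 cm.
m = −d_i/d_o = −(60.29)/(300) = -0.201.
The image is real, inverted and reduced, in front of the mirror.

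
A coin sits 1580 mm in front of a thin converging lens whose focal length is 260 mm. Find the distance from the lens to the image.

Lens equation: 1/q = 1/f − 1/p = 1/(260.0) − 1/(1580) = 0.003846 − 0.0006329 = 0.003213, so q = 311 mm.
The image is real, inverted and reduced, on the far side of the lens.

311 mm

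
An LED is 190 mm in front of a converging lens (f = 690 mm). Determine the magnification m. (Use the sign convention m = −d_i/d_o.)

m = +1.38

1/d_i = 1/f − 1/d_o = 1/(690.0) − 1/(190) = -0.003814, so d_i = -262.2 mm.
m = −d_i/d_o = −(-262.2)/(190) = +1.38.
The image is virtual, upright and enlarged, on the same side as the object.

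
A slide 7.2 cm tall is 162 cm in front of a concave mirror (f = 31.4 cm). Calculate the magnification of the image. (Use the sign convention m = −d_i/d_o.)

1/d_i = 1/f − 1/d_o = 1/(31.40) − 1/(162) = 0.02567, so d_i = 38.95 cm.
m = −d_i/d_o = −(38.95)/(162) = -0.240.
The image is real, inverted and reduced, in front of the mirror.

m = -0.240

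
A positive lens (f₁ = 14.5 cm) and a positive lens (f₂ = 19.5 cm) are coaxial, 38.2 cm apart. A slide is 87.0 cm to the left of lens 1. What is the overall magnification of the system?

m = +3.00

Lens 1: 1/d_i1 = 1/(14.5) − 1/(87.0) = 0.05747, so d_i1 = 17.40 cm; m₁ = −d_i1/d_o1 = -0.2000.
d_o2 = 38.2 − (17.40) = 20.80 cm.
Lens 2: 1/d_i2 = 1/(19.5) − 1/(20.80) = 0.003205, so d_i2 = 312.0 cm; m₂ = −d_i2/d_o2 = -15.00.
m = m₁·m₂ = (-0.2000)(-15.00) = +3.00.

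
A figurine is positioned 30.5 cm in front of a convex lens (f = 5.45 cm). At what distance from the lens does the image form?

6.64 cm

Lens equation: 1/d_i = 1/f − 1/d_o = 1/(5.450) − 1/(30.5) = 0.1835 − 0.03279 = 0.1507, so d_i = 6.64 cm.
The image is real, inverted and reduced, on the far side of the lens.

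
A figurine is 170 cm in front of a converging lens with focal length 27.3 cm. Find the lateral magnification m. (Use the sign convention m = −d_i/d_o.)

m = -0.191

1/d_i = 1/f − 1/d_o = 1/(27.30) − 1/(170) = 0.03075, so d_i = 32.52 cm.
m = −d_i/d_o = −(32.52)/(170) = -0.191.
The image is real, inverted and reduced, on the far side of the lens.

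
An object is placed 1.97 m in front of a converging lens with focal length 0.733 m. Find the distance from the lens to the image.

Thin-lens equation: 1/q = 1/f − 1/p = 1/(0.7330) − 1/(1.97) = 1.364 − 0.5076 = 0.8566, so q = 1.17 m.
The image is real, inverted and reduced, on the far side of the lens.

1.17 m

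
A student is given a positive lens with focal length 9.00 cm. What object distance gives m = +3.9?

m = −d_i/d_o ⇒ d_i = −m·d_o.
1/f = 1/d_o + 1/d_i = 1/d_o − 1/(m·d_o) = (1 − 1/m)/d_o, so d_o = f(1 − 1/m) = (9.000)(1 − 1/(+3.9)) = 6.69 cm.

6.69 cm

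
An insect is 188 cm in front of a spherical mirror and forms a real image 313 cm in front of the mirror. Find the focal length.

f = 117 cm (concave)

Real image ⇒ d_i = +313 cm.
1/f = 1/d_o + 1/d_i = 1/(188) + 1/(313) = 0.008514, so f = 117 cm.
Since f is positive, the spherical mirror is concave.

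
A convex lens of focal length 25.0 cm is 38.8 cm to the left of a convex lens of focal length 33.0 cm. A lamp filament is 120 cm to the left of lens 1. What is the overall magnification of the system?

m = -0.337

Lens 1: 1/d_i1 = 1/(25.0) − 1/(120) = 0.03167, so d_i1 = 31.58 cm; m₁ = −d_i1/d_o1 = -0.2632.
d_o2 = 38.8 − (31.58) = 7.220 cm.
Lens 2: 1/d_i2 = 1/(33.0) − 1/(7.220) = -0.1082, so d_i2 = -9.242 cm; m₂ = −d_i2/d_o2 = +1.280.
m = m₁·m₂ = (-0.2632)(+1.280) = -0.337.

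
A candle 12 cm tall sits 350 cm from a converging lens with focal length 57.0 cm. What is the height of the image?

2.33 cm

1/d_i = 1/f − 1/d_o = 1/(57.00) − 1/(350) = 0.01469, so d_i = 68.09 cm.
m = −d_i/d_o = -0.1945.
|h_i| = |m|·h_o = 0.1945 × 12 = 2.33 cm. The image is real, inverted and reduced, on the far side of the lens.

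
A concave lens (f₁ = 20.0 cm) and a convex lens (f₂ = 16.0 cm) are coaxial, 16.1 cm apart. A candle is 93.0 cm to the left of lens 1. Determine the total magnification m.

f₁ = −20.0 cm (diverging).
Lens 1: 1/d_i1 = 1/(-20.0) − 1/(93.0) = -0.06075, so d_i1 = -16.46 cm; m₁ = −d_i1/d_o1 = +0.1770.
d_o2 = 16.1 − (-16.46) = 32.56 cm.
Lens 2: 1/d_i2 = 1/(16.0) − 1/(32.56) = 0.03179, so d_i2 = 31.46 cm; m₂ = −d_i2/d_o2 = -0.9662.
m = m₁·m₂ = (+0.1770)(-0.9662) = -0.171.

m = -0.171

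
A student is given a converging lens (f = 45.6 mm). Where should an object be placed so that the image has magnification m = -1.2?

m = −d_i/d_o ⇒ d_i = −m·d_o.
1/f = 1/d_o + 1/d_i = 1/d_o − 1/(m·d_o) = (1 − 1/m)/d_o, so d_o = f(1 − 1/m) = (45.60)(1 − 1/(-1.2)) = 83.6 mm.

83.6 mm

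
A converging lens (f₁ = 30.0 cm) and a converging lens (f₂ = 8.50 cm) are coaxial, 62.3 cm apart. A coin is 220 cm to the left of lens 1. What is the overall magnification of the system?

m = +0.0704

Lens 1: 1/d_i1 = 1/(30.0) − 1/(220) = 0.02879, so d_i1 = 34.74 cm; m₁ = −d_i1/d_o1 = -0.1579.
d_o2 = 62.3 − (34.74) = 27.56 cm.
Lens 2: 1/d_i2 = 1/(8.50) − 1/(27.56) = 0.08136, so d_i2 = 12.29 cm; m₂ = −d_i2/d_o2 = -0.4460.
m = m₁·m₂ = (-0.1579)(-0.4460) = +0.0704.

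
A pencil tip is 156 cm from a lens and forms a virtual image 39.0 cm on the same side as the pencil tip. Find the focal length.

f = -52.0 cm (diverging)

Virtual image ⇒ d_i = −39.0 cm.
1/f = 1/d_o + 1/d_i = 1/(156) + 1/(-39.0) = -0.01923, so f = -52.0 cm.
Since f is negative, the lens is diverging.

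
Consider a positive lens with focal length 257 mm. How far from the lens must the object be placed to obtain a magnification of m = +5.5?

210 mm

m = −d_i/d_o ⇒ d_i = −m·d_o.
1/f = 1/d_o + 1/d_i = 1/d_o − 1/(m·d_o) = (1 − 1/m)/d_o, so d_o = f(1 − 1/m) = (257.0)(1 − 1/(+5.5)) = 210 mm.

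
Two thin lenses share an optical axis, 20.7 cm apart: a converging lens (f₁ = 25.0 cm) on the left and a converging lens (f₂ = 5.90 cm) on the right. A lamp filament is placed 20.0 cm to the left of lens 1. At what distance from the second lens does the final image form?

6.20 cm

Lens 1: 1/d_i1 = 1/f₁ − 1/d_o1 = 1/(25.0) − 1/(20.0) = -0.01000, so d_i1 = -100.0 cm.
The intermediate image is 100.0 cm to the left of lens 1 (virtual), which is 20.7 − (-100.0) = 120.7 cm to the left of lens 2, so d_o2 = +120.7 cm.
Lens 2: 1/d_i2 = 1/f₂ − 1/d_o2 = 1/(5.90) − 1/(120.7) = 0.1612, so d_i2 = 6.20 cm.
The final image is real, 6.20 cm to the right of lens 2 (overall magnification ≈ -0.26).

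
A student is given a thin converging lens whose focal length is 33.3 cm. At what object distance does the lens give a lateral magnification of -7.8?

m = −d_i/d_o ⇒ d_i = −m·d_o.
1/f = 1/d_o + 1/d_i = 1/d_o − 1/(m·d_o) = (1 − 1/m)/d_o, so d_o = f(1 − 1/m) = (33.30)(1 − 1/(-7.8)) = 37.6 cm.

37.6 cm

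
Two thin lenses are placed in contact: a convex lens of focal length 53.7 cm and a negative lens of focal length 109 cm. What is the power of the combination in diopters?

P₁ = 1/f₁ = 1/(0.537 m) = +1.862 D; P₂ = 1/f₂ = 1/(-1.09 m) = -0.9174 D.
For thin lenses in contact, P = P₁ + P₂ = (+1.862) + (-0.9174) = +0.945 D.

P = +0.945 D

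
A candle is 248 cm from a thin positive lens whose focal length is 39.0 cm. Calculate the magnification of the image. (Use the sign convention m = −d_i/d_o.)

1/d_i = 1/f − 1/d_o = 1/(39.00) − 1/(248) = 0.02161, so d_i = 46.28 cm.
m = −d_i/d_o = −(46.28)/(248) = -0.187.
The image is real, inverted and reduced, on the far side of the lens.

m = -0.187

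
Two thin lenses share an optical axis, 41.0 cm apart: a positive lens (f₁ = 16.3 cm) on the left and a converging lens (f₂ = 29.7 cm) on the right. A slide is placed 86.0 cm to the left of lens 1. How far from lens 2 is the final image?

Lens 1: 1/d_i1 = 1/f₁ − 1/d_o1 = 1/(16.3) − 1/(86.0) = 0.04972, so d_i1 = 20.11 cm.
The intermediate image is 20.11 cm to the right of lens 1, which is 41.0 − (20.11) = 20.89 cm to the left of lens 2, so d_o2 = +20.89 cm.
Lens 2: 1/d_i2 = 1/f₂ − 1/d_o2 = 1/(29.7) − 1/(20.89) = -0.01420, so d_i2 = -70.4 cm.
The final image is virtual, 70.4 cm to the left of lens 2 (overall magnification ≈ -0.79).

70.4 cm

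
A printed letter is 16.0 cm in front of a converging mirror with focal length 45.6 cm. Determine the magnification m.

1/d_i = 1/f − 1/d_o = 1/(45.60) − 1/(16.0) = -0.04057, so d_i = -24.65 cm.
m = −d_i/d_o = −(-24.65)/(16.0) = +1.54.
The image is virtual, upright and enlarged, behind the mirror.

m = +1.54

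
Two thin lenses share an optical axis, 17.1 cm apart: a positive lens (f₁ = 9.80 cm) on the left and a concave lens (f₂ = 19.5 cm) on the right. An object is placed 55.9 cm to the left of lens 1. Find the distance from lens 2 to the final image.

Lens 1: 1/d_i1 = 1/f₁ − 1/d_o1 = 1/(9.80) − 1/(55.9) = 0.08415, so d_i1 = 11.88 cm.
The intermediate image is 11.88 cm to the right of lens 1, which is 17.1 − (11.88) = 5.220 cm to the left of lens 2, so d_o2 = +5.220 cm.
Lens 2 is diverging, so f₂ = −19.5 cm.
Lens 2: 1/d_i2 = 1/f₂ − 1/d_o2 = 1/(-19.5) − 1/(5.220) = -0.2429, so d_i2 = -4.12 cm.
The final image is virtual, 4.12 cm to the left of lens 2 (overall magnification ≈ -0.17).

4.12 cm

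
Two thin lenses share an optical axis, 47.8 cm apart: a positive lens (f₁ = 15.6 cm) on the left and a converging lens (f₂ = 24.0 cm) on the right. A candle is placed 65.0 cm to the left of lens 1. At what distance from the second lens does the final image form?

Lens 1: 1/d_i1 = 1/f₁ − 1/d_o1 = 1/(15.6) − 1/(65.0) = 0.04872, so d_i1 = 20.53 cm.
The intermediate image is 20.53 cm to the right of lens 1, which is 47.8 − (20.53) = 27.27 cm to the left of lens 2, so d_o2 = +27.27 cm.
Lens 2: 1/d_i2 = 1/f₂ − 1/d_o2 = 1/(24.0) − 1/(27.27) = 0.004996, so d_i2 = 200 cm.
The final image is real, 200 cm to the right of lens 2 (overall magnification ≈ 2.3).

200 cm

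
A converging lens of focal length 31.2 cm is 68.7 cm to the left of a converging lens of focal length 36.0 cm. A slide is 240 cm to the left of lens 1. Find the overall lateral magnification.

m = -1.70

Lens 1: 1/d_i1 = 1/(31.2) − 1/(240) = 0.02788, so d_i1 = 35.86 cm; m₁ = −d_i1/d_o1 = -0.1494.
d_o2 = 68.7 − (35.86) = 32.84 cm.
Lens 2: 1/d_i2 = 1/(36.0) − 1/(32.84) = -0.002673, so d_i2 = -374.1 cm; m₂ = −d_i2/d_o2 = +11.39.
m = m₁·m₂ = (-0.1494)(+11.39) = -1.70.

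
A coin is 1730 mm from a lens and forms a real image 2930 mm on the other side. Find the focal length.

Real image ⇒ d_i = +2930 mm.
1/f = 1/d_o + 1/d_i = 1/(1730) + 1/(2930) = 0.0009193, so f = 1090 mm.
Since f is positive, the lens is converging.

f = 1090 mm (converging)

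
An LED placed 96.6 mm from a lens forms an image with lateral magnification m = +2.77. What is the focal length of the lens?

m = −d_i/d_o ⇒ d_i = −m·d_o = −(+2.77)·(96.6) = -267.6 mm.
1/f = 1/d_o + 1/d_i = 1/(96.6) + 1/(-267.6) = 0.006615, so f = 151 mm.
Since f is positive, the lens is converging.

f = 151 mm (converging)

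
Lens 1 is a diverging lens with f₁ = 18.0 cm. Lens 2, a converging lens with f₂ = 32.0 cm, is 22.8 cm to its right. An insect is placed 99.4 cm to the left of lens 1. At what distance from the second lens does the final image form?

202 cm

Lens 1 is diverging, so f₁ = −18.0 cm.
Lens 1: 1/d_i1 = 1/f₁ − 1/d_o1 = 1/(-18.0) − 1/(99.4) = -0.06562, so d_i1 = -15.24 cm.
The intermediate image is 15.24 cm to the left of lens 1 (virtual), which is 22.8 − (-15.24) = 38.04 cm to the left of lens 2, so d_o2 = +38.04 cm.
Lens 2: 1/d_i2 = 1/f₂ − 1/d_o2 = 1/(32.0) − 1/(38.04) = 0.004962, so d_i2 = 202 cm.
The final image is real, 202 cm to the right of lens 2 (overall magnification ≈ -0.81).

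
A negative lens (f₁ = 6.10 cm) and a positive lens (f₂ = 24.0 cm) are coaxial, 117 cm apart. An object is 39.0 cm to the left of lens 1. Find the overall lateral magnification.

m = -0.0330

f₁ = −6.10 cm (diverging).
Lens 1: 1/d_i1 = 1/(-6.10) − 1/(39.0) = -0.1896, so d_i1 = -5.275 cm; m₁ = −d_i1/d_o1 = +0.1353.
d_o2 = 117 − (-5.275) = 122.3 cm.
Lens 2: 1/d_i2 = 1/(24.0) − 1/(122.3) = 0.03349, so d_i2 = 29.86 cm; m₂ = −d_i2/d_o2 = -0.2442.
m = m₁·m₂ = (+0.1353)(-0.2442) = -0.0330.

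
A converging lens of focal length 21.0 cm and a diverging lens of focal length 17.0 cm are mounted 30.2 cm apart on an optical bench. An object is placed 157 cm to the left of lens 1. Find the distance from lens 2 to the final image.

4.41 cm

Lens 1: 1/d_i1 = 1/f₁ − 1/d_o1 = 1/(21.0) − 1/(157) = 0.04125, so d_i1 = 24.24 cm.
The intermediate image is 24.24 cm to the right of lens 1, which is 30.2 − (24.24) = 5.960 cm to the left of lens 2, so d_o2 = +5.960 cm.
Lens 2 is diverging, so f₂ = −17.0 cm.
Lens 2: 1/d_i2 = 1/f₂ − 1/d_o2 = 1/(-17.0) − 1/(5.960) = -0.2266, so d_i2 = -4.41 cm.
The final image is virtual, 4.41 cm to the left of lens 2 (overall magnification ≈ -0.11).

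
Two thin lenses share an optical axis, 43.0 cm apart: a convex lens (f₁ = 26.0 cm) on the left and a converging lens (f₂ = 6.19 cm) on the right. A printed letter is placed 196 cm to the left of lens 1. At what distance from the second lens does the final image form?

11.8 cm

Lens 1: 1/d_i1 = 1/f₁ − 1/d_o1 = 1/(26.0) − 1/(196) = 0.03336, so d_i1 = 29.98 cm.
The intermediate image is 29.98 cm to the right of lens 1, which is 43.0 − (29.98) = 13.02 cm to the left of lens 2, so d_o2 = +13.02 cm.
Lens 2: 1/d_i2 = 1/f₂ − 1/d_o2 = 1/(6.19) − 1/(13.02) = 0.08475, so d_i2 = 11.8 cm.
The final image is real, 11.8 cm to the right of lens 2 (overall magnification ≈ 0.14).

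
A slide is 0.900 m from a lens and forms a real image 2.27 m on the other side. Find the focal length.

f = 0.644 m (converging)

Real image ⇒ d_i = +2.27 m.
1/f = 1/d_o + 1/d_i = 1/(0.900) + 1/(2.27) = 1.552, so f = 0.644 m.
Since f is positive, the lens is converging.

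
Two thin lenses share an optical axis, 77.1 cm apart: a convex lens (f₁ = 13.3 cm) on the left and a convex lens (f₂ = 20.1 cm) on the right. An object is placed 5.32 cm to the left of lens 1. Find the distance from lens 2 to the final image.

Lens 1: 1/d_i1 = 1/f₁ − 1/d_o1 = 1/(13.3) − 1/(5.32) = -0.1128, so d_i1 = -8.867 cm.
The intermediate image is 8.867 cm to the left of lens 1 (virtual), which is 77.1 − (-8.867) = 85.97 cm to the left of lens 2, so d_o2 = +85.97 cm.
Lens 2: 1/d_i2 = 1/f₂ − 1/d_o2 = 1/(20.1) − 1/(85.97) = 0.03812, so d_i2 = 26.2 cm.
The final image is real, 26.2 cm to the right of lens 2 (overall magnification ≈ -0.51).

26.2 cm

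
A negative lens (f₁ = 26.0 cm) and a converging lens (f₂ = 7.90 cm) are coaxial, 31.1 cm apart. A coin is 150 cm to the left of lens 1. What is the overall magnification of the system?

f₁ = −26.0 cm (diverging).
Lens 1: 1/d_i1 = 1/(-26.0) − 1/(150) = -0.04513, so d_i1 = -22.16 cm; m₁ = −d_i1/d_o1 = +0.1477.
d_o2 = 31.1 − (-22.16) = 53.26 cm.
Lens 2: 1/d_i2 = 1/(7.90) − 1/(53.26) = 0.1078, so d_i2 = 9.276 cm; m₂ = −d_i2/d_o2 = -0.1742.
m = m₁·m₂ = (+0.1477)(-0.1742) = -0.0257.

m = -0.0257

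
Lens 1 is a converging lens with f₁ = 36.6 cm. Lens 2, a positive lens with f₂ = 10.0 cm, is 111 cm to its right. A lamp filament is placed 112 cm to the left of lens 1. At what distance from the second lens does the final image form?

12.1 cm

Lens 1: 1/d_i1 = 1/f₁ − 1/d_o1 = 1/(36.6) − 1/(112) = 0.01839, so d_i1 = 54.37 cm.
The intermediate image is 54.37 cm to the right of lens 1, which is 111 − (54.37) = 56.63 cm to the left of lens 2, so d_o2 = +56.63 cm.
Lens 2: 1/d_i2 = 1/f₂ − 1/d_o2 = 1/(10.0) − 1/(56.63) = 0.08234, so d_i2 = 12.1 cm.
The final image is real, 12.1 cm to the right of lens 2 (overall magnification ≈ 0.10).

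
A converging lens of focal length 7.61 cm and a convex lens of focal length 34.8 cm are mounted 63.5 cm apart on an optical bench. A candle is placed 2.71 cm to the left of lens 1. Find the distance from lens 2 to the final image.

Lens 1: 1/d_i1 = 1/f₁ − 1/d_o1 = 1/(7.61) − 1/(2.71) = -0.2376, so d_i1 = -4.209 cm.
The intermediate image is 4.209 cm to the left of lens 1 (virtual), which is 63.5 − (-4.209) = 67.71 cm to the left of lens 2, so d_o2 = +67.71 cm.
Lens 2: 1/d_i2 = 1/f₂ − 1/d_o2 = 1/(34.8) − 1/(67.71) = 0.01397, so d_i2 = 71.6 cm.
The final image is real, 71.6 cm to the right of lens 2 (overall magnification ≈ -1.6).

71.6 cm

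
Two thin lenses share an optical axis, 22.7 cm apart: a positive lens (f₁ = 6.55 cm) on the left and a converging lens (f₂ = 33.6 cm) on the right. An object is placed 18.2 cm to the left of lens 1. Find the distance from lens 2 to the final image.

19.8 cm

Lens 1: 1/d_i1 = 1/f₁ − 1/d_o1 = 1/(6.55) − 1/(18.2) = 0.09773, so d_i1 = 10.23 cm.
The intermediate image is 10.23 cm to the right of lens 1, which is 22.7 − (10.23) = 12.47 cm to the left of lens 2, so d_o2 = +12.47 cm.
Lens 2: 1/d_i2 = 1/f₂ − 1/d_o2 = 1/(33.6) − 1/(12.47) = -0.05043, so d_i2 = -19.8 cm.
The final image is virtual, 19.8 cm to the left of lens 2 (overall magnification ≈ -0.89).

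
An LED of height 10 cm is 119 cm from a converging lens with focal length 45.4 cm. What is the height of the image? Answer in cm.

6.17 cm

1/d_i = 1/f − 1/d_o = 1/(45.40) − 1/(119) = 0.01362, so d_i = 73.40 cm.
m = −d_i/d_o = -0.6168.
|h_i| = |m|·h_o = 0.6168 × 10 = 6.17 cm. The image is real, inverted and reduced, on the far side of the lens.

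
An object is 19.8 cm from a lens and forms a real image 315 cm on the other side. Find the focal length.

f = 18.6 cm (converging)

Real image ⇒ d_i = +315 cm.
1/f = 1/d_o + 1/d_i = 1/(19.8) + 1/(315) = 0.05368, so f = 18.6 cm.
Since f is positive, the lens is converging.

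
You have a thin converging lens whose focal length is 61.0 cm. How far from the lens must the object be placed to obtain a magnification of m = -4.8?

m = −d_i/d_o ⇒ d_i = −m·d_o.
1/f = 1/d_o + 1/d_i = 1/d_o − 1/(m·d_o) = (1 − 1/m)/d_o, so d_o = f(1 − 1/m) = (61.00)(1 − 1/(-4.8)) = 73.7 cm.

73.7 cm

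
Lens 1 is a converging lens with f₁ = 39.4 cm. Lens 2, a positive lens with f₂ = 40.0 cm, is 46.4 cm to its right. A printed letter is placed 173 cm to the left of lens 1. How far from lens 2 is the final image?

4.14 cm

Lens 1: 1/d_i1 = 1/f₁ − 1/d_o1 = 1/(39.4) − 1/(173) = 0.01960, so d_i1 = 51.02 cm.
The intermediate image is 51.02 cm to the right of lens 1, which lies 4.620 cm to the right of lens 2 — a virtual object — so d_o2 = −4.620 cm.
Lens 2: 1/d_i2 = 1/f₂ − 1/d_o2 = 1/(40.0) − 1/(-4.620) = 0.2415, so d_i2 = 4.14 cm.
The final image is real, 4.14 cm to the right of lens 2 (overall magnification ≈ -0.26).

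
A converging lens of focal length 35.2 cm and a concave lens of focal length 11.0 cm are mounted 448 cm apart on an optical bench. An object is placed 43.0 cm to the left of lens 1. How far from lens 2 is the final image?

Lens 1: 1/d_i1 = 1/f₁ − 1/d_o1 = 1/(35.2) − 1/(43.0) = 0.005153, so d_i1 = 194.1 cm.
The intermediate image is 194.1 cm to the right of lens 1, which is 448 − (194.1) = 253.9 cm to the left of lens 2, so d_o2 = +253.9 cm.
Lens 2 is diverging, so f₂ = −11.0 cm.
Lens 2: 1/d_i2 = 1/f₂ − 1/d_o2 = 1/(-11.0) − 1/(253.9) = -0.09485, so d_i2 = -10.5 cm.
The final image is virtual, 10.5 cm to the left of lens 2 (overall magnification ≈ -0.19).

10.5 cm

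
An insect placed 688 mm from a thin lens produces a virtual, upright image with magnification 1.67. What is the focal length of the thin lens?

f = 1710 mm (converging)

m = −d_i/d_o ⇒ d_i = −m·d_o = −(+1.67)·(688) = -1149 mm.
1/f = 1/d_o + 1/d_i = 1/(688) + 1/(-1149) = 0.0005832, so f = 1710 mm.
Since f is positive, the thin lens is converging.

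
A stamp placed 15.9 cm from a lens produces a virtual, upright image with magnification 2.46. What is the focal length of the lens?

f = 26.8 cm (converging)

m = −d_i/d_o ⇒ d_i = −m·d_o = −(+2.46)·(15.9) = -39.11 cm.
1/f = 1/d_o + 1/d_i = 1/(15.9) + 1/(-39.11) = 0.03732, so f = 26.8 cm.
Since f is positive, the lens is converging.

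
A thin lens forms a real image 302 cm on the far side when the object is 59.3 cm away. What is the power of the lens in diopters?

P = +2.02 D

d_i = +302 cm.
1/f = 1/d_o + 1/d_i = 1/(59.3) + 1/(302) = 0.02017 cm⁻¹.
f = 49.57 cm = 0.4957 m, so P = 1/f = +2.02 D.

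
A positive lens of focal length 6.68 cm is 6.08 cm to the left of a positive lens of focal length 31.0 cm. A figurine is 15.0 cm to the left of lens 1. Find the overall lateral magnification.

m = -0.673

Lens 1: 1/d_i1 = 1/(6.68) − 1/(15.0) = 0.08303, so d_i1 = 12.04 cm; m₁ = −d_i1/d_o1 = -0.8027.
d_o2 = 6.08 − (12.04) = -5.960 cm (virtual object).
Lens 2: 1/d_i2 = 1/(31.0) − 1/(-5.960) = 0.2000, so d_i2 = 4.999 cm; m₂ = −d_i2/d_o2 = +0.8387.
m = m₁·m₂ = (-0.8027)(+0.8387) = -0.673.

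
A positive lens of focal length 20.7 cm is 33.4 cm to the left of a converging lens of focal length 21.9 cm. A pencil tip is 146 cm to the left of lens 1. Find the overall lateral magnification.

m = -0.287

Lens 1: 1/d_i1 = 1/(20.7) − 1/(146) = 0.04146, so d_i1 = 24.12 cm; m₁ = −d_i1/d_o1 = -0.1652.
d_o2 = 33.4 − (24.12) = 9.280 cm.
Lens 2: 1/d_i2 = 1/(21.9) − 1/(9.280) = -0.06210, so d_i2 = -16.10 cm; m₂ = −d_i2/d_o2 = +1.735.
m = m₁·m₂ = (-0.1652)(+1.735) = -0.287.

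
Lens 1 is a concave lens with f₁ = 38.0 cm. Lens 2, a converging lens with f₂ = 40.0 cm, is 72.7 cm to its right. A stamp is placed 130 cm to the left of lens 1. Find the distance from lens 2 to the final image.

65.8 cm

Lens 1 is diverging, so f₁ = −38.0 cm.
Lens 1: 1/d_i1 = 1/f₁ − 1/d_o1 = 1/(-38.0) − 1/(130) = -0.03401, so d_i1 = -29.40 cm.
The intermediate image is 29.40 cm to the left of lens 1 (virtual), which is 72.7 − (-29.40) = 102.1 cm to the left of lens 2, so d_o2 = +102.1 cm.
Lens 2: 1/d_i2 = 1/f₂ − 1/d_o2 = 1/(40.0) − 1/(102.1) = 0.01521, so d_i2 = 65.8 cm.
The final image is real, 65.8 cm to the right of lens 2 (overall magnification ≈ -0.15).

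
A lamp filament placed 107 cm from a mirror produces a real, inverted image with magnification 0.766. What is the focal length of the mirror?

f = 46.4 cm (concave)

m = −d_i/d_o ⇒ d_i = −m·d_o = −(-0.766)·(107) = 81.96 cm.
1/f = 1/d_o + 1/d_i = 1/(107) + 1/(81.96) = 0.02155, so f = 46.4 cm.
Since f is positive, the mirror is concave.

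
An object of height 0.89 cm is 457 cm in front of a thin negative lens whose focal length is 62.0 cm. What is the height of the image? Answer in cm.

0.106 cm

For a negative lens, f = -62.0 cm.
1/d_i = 1/f − 1/d_o = 1/(-62.00) − 1/(457) = -0.01832, so d_i = -54.59 cm.
m = −d_i/d_o = +0.1195.
|h_i| = |m|·h_o = 0.1195 × 0.89 = 0.106 cm. The image is virtual, upright and reduced, on the same side as the object.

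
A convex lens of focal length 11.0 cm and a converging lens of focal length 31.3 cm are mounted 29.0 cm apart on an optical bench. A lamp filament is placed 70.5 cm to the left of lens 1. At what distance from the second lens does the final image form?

32.6 cm

Lens 1: 1/d_i1 = 1/f₁ − 1/d_o1 = 1/(11.0) − 1/(70.5) = 0.07672, so d_i1 = 13.03 cm.
The intermediate image is 13.03 cm to the right of lens 1, which is 29.0 − (13.03) = 15.97 cm to the left of lens 2, so d_o2 = +15.97 cm.
Lens 2: 1/d_i2 = 1/f₂ − 1/d_o2 = 1/(31.3) − 1/(15.97) = -0.03067, so d_i2 = -32.6 cm.
The final image is virtual, 32.6 cm to the left of lens 2 (overall magnification ≈ -0.38).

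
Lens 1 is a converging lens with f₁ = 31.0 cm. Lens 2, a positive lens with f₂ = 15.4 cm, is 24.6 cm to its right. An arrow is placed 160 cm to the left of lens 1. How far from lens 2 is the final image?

Lens 1: 1/d_i1 = 1/f₁ − 1/d_o1 = 1/(31.0) − 1/(160) = 0.02601, so d_i1 = 38.45 cm.
The intermediate image is 38.45 cm to the right of lens 1, which lies 13.85 cm to the right of lens 2 — a virtual object — so d_o2 = −13.85 cm.
Lens 2: 1/d_i2 = 1/f₂ − 1/d_o2 = 1/(15.4) − 1/(-13.85) = 0.1371, so d_i2 = 7.29 cm.
The final image is real, 7.29 cm to the right of lens 2 (overall magnification ≈ -0.13).

7.29 cm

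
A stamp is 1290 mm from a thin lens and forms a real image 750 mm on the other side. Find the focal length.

Real image ⇒ d_i = +750 mm.
1/f = 1/d_o + 1/d_i = 1/(1290) + 1/(750) = 0.002109, so f = 474 mm.
Since f is positive, the thin lens is converging.

f = 474 mm (converging)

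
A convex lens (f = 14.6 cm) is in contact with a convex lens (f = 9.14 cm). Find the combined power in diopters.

P₁ = 1/f₁ = 1/(0.146 m) = +6.849 D; P₂ = 1/f₂ = 1/(0.0914 m) = +10.94 D.
For thin lenses in contact, P = P₁ + P₂ = (+6.849) + (+10.94) = +17.8 D.

P = +17.8 D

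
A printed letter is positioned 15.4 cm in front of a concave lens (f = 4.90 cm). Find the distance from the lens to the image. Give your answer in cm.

3.72 cm

For a concave lens, f = -4.90 cm.
Lens equation: 1/s_i = 1/f − 1/s_o = 1/(-4.900) − 1/(15.4) = -0.2041 − 0.06494 = -0.2690, so s_i = -3.72 cm.
The image is virtual, upright and reduced, on the same side as the object.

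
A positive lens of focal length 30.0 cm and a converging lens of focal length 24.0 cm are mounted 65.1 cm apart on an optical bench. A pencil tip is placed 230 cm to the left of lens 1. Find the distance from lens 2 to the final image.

Lens 1: 1/d_i1 = 1/f₁ − 1/d_o1 = 1/(30.0) − 1/(230) = 0.02899, so d_i1 = 34.50 cm.
The intermediate image is 34.50 cm to the right of lens 1, which is 65.1 − (34.50) = 30.60 cm to the left of lens 2, so d_o2 = +30.60 cm.
Lens 2: 1/d_i2 = 1/f₂ − 1/d_o2 = 1/(24.0) − 1/(30.60) = 0.008987, so d_i2 = 111 cm.
The final image is real, 111 cm to the right of lens 2 (overall magnification ≈ 0.55).

111 cm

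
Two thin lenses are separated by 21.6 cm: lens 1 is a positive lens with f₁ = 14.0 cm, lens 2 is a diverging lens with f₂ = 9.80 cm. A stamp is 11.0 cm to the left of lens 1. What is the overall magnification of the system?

m = +0.553

Lens 1: 1/d_i1 = 1/(14.0) − 1/(11.0) = -0.01948, so d_i1 = -51.33 cm; m₁ = −d_i1/d_o1 = +4.666.
d_o2 = 21.6 − (-51.33) = 72.93 cm.
f₂ = −9.80 cm (diverging).
Lens 2: 1/d_i2 = 1/(-9.80) − 1/(72.93) = -0.1158, so d_i2 = -8.639 cm; m₂ = −d_i2/d_o2 = +0.1185.
m = m₁·m₂ = (+4.666)(+0.1185) = +0.553.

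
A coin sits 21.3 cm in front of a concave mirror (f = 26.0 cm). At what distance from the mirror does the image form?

Mirror equation: 1/s_i = 1/f − 1/s_o = 1/(26.00) − 1/(21.3) = 0.03846 − 0.04695 = -0.008487, so s_i = -118 cm.
The image is virtual, upright and enlarged, behind the mirror.

118 cm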